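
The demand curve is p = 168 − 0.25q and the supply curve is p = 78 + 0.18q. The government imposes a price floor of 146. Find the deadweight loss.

3163.56

Competitive equilibrium: 168 − 0.25q = 78 + 0.18q → q* = 209.3023, p* = 115.6744.
At the floor p = 146, quantity demanded = (168 − 146)/0.25 = 88.
Sellers' marginal cost at q' = 88: 78 + 0.18·88 = 93.84.
Δq = 209.3023 − 88 = 121.3023; wedge = 146 − 93.84 = 52.16.
Welfare loss = ½ × 121.3023 × 52.16 = 3163.56.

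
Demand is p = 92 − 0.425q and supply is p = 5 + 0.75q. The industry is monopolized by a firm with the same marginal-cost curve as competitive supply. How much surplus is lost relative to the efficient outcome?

227.25

Competitive equilibrium: 92 − 0.425q = 5 + 0.75q → q* = 74.0426, p* = 60.5319.
Marginal revenue: MR = 92 − 0.85q. Set MR = MC: 92 − 0.85q = 5 + 0.75q → q_m = 54.375.
Price p_m = 92 − 0.425·54.375 = 68.8906; MC(q_m) = 5 + 0.75·54.375 = 45.7813.
Competitive q* = 74.0426, so Δq = 19.6676; wedge = 68.8906 − 45.7813 = 23.1093.
Deadweight loss = ½ × 19.6676 × 23.1093 = 227.25.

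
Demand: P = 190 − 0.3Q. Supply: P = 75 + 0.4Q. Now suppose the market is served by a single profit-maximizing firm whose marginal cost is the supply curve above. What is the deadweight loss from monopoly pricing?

Competitive equilibrium: 190 − 0.3Q = 75 + 0.4Q → Q* = 164.2857, P* = 140.7143.
Marginal revenue: MR = 190 − 0.6Q. Set MR = MC: 190 − 0.6Q = 75 + 0.4Q → Q_m = 115.
Price P_m = 190 − 0.3·115 = 155.5; MC(Q_m) = 75 + 0.4·115 = 121.
Competitive Q* = 164.2857, so ΔQ = 49.2857; wedge = 155.5 − 121 = 34.5.
The triangle = ½ × 49.2857 × 34.5 = 850.18.

850.18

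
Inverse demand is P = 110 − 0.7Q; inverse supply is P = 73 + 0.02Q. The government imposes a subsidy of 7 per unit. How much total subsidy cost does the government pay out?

427.78

Competitive equilibrium: 110 − 0.7Q = 73 + 0.02Q → Q* = 51.3889, P* = 74.0278.
The subsidy lowers effective supply by 7: P = 66 + 0.02Q.
New quantity: 110 − 0.7Q = 66 + 0.02Q → Q' = 61.1111.
Total subsidy cost = 7 × 61.1111 = 427.78.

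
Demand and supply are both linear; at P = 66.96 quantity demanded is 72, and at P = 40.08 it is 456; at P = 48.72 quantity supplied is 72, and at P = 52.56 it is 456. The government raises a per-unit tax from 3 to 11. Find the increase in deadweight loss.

700

Demand slope = (40.08 − 66.96)/(456 − 72) = −0.07, so P = 72 − 0.07Q.
Supply slope = (52.56 − 48.72)/(456 − 72) = 0.01, so P = 48 + 0.01Q.
Competitive equilibrium: 72 − 0.07Q = 48 + 0.01Q → Q* = 300, P* = 51.
For a per-unit tax t: ΔQ = t/0.08, so DWL = ½·t·(t/0.08) = t²/0.16.
At t = 3: DWL = 56.25. At t = 11: DWL = 756.25.
Increase = 756.25 − 56.25 = 700.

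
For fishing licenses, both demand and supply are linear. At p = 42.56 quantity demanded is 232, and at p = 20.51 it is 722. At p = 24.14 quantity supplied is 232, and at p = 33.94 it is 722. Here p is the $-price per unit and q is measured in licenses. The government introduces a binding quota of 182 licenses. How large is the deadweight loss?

Demand slope = (20.51 − 42.56)/(722 − 232) = −0.045, so p = 53 − 0.045q.
Supply slope = (33.94 − 24.14)/(722 − 232) = 0.02, so p = 19.5 + 0.02q.
Competitive equilibrium: 53 − 0.045q = 19.5 + 0.02q → q* = 515.3846, p* = 29.8077.
At q = 182: demand price = 53 − 0.045·182 = 44.81; supply price = 19.5 + 0.02·182 = 23.14.
Δq = 515.3846 − 182 = 333.3846; wedge = 44.81 − 23.14 = 21.67.
Welfare loss = ½ × 333.3846 × 21.67 = $3612.22.

$3612.22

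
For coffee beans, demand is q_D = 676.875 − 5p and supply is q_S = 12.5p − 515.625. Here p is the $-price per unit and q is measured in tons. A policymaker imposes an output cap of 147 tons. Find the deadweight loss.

$5009.45

In inverse form: demand p = 135.375 − 0.2q, supply p = 41.25 + 0.08q.
Competitive equilibrium: 135.375 − 0.2q = 41.25 + 0.08q → q* = 336.1607, p* = 68.1429.
At q = 147: demand price = 135.375 − 0.2·147 = 105.975; supply price = 41.25 + 0.08·147 = 53.01.
Δq = 336.1607 − 147 = 189.1607; wedge = 105.975 − 53.01 = 52.965.
DWL = ½ × 189.1607 × 52.965 = $5009.45.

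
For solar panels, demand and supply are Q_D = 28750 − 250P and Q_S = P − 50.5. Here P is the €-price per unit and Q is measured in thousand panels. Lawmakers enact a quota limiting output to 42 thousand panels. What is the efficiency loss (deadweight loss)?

€248.37 thousand

In inverse form: demand P = 115 − 0.004Q, supply P = 50.5 + Q.
Competitive equilibrium: 115 − 0.004Q = 50.5 + Q → Q* = 64.243, P* = 114.743.
At Q = 42: demand price = 115 − 0.004·42 = 114.832; supply price = 50.5 + 1·42 = 92.5.
ΔQ = 64.243 − 42 = 22.243; wedge = 114.832 − 92.5 = 22.332.
Deadweight loss = ½ × 22.243 × 22.332 = €248.37 thousand.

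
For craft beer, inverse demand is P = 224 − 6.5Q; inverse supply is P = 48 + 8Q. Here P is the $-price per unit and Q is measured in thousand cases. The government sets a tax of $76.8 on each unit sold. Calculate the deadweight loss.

$203.39 thousand

Competitive equilibrium: 224 − 6.5Q = 48 + 8Q → Q* = 12.1379, P* = 145.1034.
With the tax, the buyer price exceeds the seller price by 76.8: (224 − 6.5Q) − (48 + 8Q) = 76.8 → Q' = 6.8414.
ΔQ = 12.1379 − 6.8414 = 5.2965; the wedge equals the tax, 76.8.
The triangle = ½ × 5.2965 × 76.8 = $203.39 thousand.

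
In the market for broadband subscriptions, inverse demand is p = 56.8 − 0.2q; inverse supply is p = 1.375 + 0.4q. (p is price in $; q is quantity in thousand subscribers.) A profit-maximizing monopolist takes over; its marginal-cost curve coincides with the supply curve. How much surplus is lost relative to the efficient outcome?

$160 thousand

Competitive equilibrium: 56.8 − 0.2q = 1.375 + 0.4q → q* = 92.375, p* = 38.325.
Marginal revenue: MR = 56.8 − 0.4q. Set MR = MC: 56.8 − 0.4q = 1.375 + 0.4q → q_m = 69.2813.
Price p_m = 56.8 − 0.2·69.2813 = 42.9437; MC(q_m) = 1.375 + 0.4·69.2813 = 29.0875.
Competitive q* = 92.375, so Δq = 23.0937; wedge = 42.9437 − 29.0875 = 13.8562.
The triangle = ½ × 23.0937 × 13.8562 = $160 thousand.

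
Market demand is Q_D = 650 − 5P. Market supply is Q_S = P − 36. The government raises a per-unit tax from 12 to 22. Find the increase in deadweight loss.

141.67

In inverse form: demand P = 130 − 0.2Q, supply P = 36 + Q.
Competitive equilibrium: 130 − 0.2Q = 36 + Q → Q* = 78.3333, P* = 114.3333.
For a per-unit tax t: ΔQ = t/1.2, so DWL = ½·t·(t/1.2) = t²/2.4.
At t = 12: DWL = 60. At t = 22: DWL = 201.667.
Increase = 201.667 − 60 = 141.67.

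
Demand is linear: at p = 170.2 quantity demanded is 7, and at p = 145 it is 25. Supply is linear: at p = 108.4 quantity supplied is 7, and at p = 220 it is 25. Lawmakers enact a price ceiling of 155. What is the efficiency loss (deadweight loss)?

Demand slope = (145 − 170.2)/(25 − 7) = −1.4, so p = 180 − 1.4q.
Supply slope = (220 − 108.4)/(25 − 7) = 6.2, so p = 65 + 6.2q.
Competitive equilibrium: 180 − 1.4q = 65 + 6.2q → q* = 15.1316, p* = 158.8158.
At the ceiling p = 155, quantity supplied = (155 − 65)/6.2 = 14.5161.
Willingness to pay at q' = 14.5161: 180 − 1.4·14.5161 = 159.6775.
Δq = 15.1316 − 14.5161 = 0.6155; wedge = 159.6775 − 155 = 4.6775.
DWL = ½ × 0.6155 × 4.6775 = 1.44.

1.44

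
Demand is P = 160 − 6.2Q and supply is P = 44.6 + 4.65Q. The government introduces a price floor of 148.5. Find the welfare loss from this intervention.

418.31

Competitive equilibrium: 160 − 6.2Q = 44.6 + 4.65Q → Q* = 10.6359, P* = 94.0571.
At the floor P = 148.5, quantity demanded = (160 − 148.5)/6.2 = 1.8548.
Sellers' marginal cost at Q' = 1.8548: 44.6 + 4.65·1.8548 = 53.2248.
ΔQ = 10.6359 − 1.8548 = 8.7811; wedge = 148.5 − 53.2248 = 95.2752.
DWL = ½ × 8.7811 × 95.2752 = 418.31.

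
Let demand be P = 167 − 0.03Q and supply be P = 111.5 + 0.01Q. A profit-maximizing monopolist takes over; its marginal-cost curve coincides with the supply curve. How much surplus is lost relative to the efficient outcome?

7072

Competitive equilibrium: 167 − 0.03Q = 111.5 + 0.01Q → Q* = 1387.5, P* = 125.375.
Marginal revenue: MR = 167 − 0.06Q. Set MR = MC: 167 − 0.06Q = 111.5 + 0.01Q → Q_m = 792.8571.
Price P_m = 167 − 0.03·792.8571 = 143.2143; MC(Q_m) = 111.5 + 0.01·792.8571 = 119.4286.
Competitive Q* = 1387.5, so ΔQ = 594.6429; wedge = 143.2143 − 119.4286 = 23.7857.
DWL = ½ × 594.6429 × 23.7857 = 7072.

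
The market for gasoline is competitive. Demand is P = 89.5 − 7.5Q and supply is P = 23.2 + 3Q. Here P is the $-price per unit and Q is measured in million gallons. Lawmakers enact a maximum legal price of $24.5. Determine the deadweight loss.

$181.57 million

Competitive equilibrium: 89.5 − 7.5Q = 23.2 + 3Q → Q* = 6.31429, P* = 42.14286.
At the ceiling P = 24.5, quantity supplied = (24.5 − 23.2)/3 = 0.43333.
Willingness to pay at Q' = 0.43333: 89.5 − 7.5·0.43333 = 86.25003.
ΔQ = 6.31429 − 0.43333 = 5.88096; wedge = 86.25003 − 24.5 = 61.75003.
DWL = ½ × 5.88096 × 61.75003 = $181.57 million.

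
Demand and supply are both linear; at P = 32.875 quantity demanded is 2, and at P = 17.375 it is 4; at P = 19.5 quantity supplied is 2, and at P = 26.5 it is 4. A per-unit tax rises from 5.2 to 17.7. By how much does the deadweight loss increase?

Demand slope = (17.375 − 32.875)/(4 − 2) = −7.75, so P = 48.375 − 7.75Q.
Supply slope = (26.5 − 19.5)/(4 − 2) = 3.5, so P = 12.5 + 3.5Q.
Competitive equilibrium: 48.375 − 7.75Q = 12.5 + 3.5Q → Q* = 3.1889, P* = 23.6611.
For a per-unit tax t: ΔQ = t/11.25, so DWL = ½·t·(t/11.25) = t²/22.5.
At t = 5.2: DWL = 1.202. At t = 17.7: DWL = 13.924.
Increase = 13.924 − 1.202 = 12.72.

12.72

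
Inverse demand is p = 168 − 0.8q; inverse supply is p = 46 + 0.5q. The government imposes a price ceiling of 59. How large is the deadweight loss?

Competitive equilibrium: 168 − 0.8q = 46 + 0.5q → q* = 93.8462, p* = 92.9231.
At the ceiling p = 59, quantity supplied = (59 − 46)/0.5 = 26.
Willingness to pay at q' = 26: 168 − 0.8·26 = 147.2.
Δq = 93.8462 − 26 = 67.8462; wedge = 147.2 − 59 = 88.2.
Welfare loss = ½ × 67.8462 × 88.2 = 2992.02.

2992.02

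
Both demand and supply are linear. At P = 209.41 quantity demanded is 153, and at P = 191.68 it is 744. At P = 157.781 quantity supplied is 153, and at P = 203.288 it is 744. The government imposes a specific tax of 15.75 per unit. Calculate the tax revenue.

Demand slope = (191.68 − 209.41)/(744 − 153) = −0.03, so P = 214 − 0.03Q.
Supply slope = (203.288 − 157.781)/(744 − 153) = 0.077, so P = 146 + 0.077Q.
Competitive equilibrium: 214 − 0.03Q = 146 + 0.077Q → Q* = 635.51402, P* = 194.93458.
With the tax, the buyer price exceeds the seller price by 15.75: (214 − 0.03Q) − (146 + 0.077Q) = 15.75 → Q' = 488.31776.
Tax revenue = 15.75 × 488.31776 = 7691.

7691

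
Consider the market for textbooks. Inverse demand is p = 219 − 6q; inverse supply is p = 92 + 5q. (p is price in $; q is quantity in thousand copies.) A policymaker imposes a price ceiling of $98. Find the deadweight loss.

Competitive equilibrium: 219 − 6q = 92 + 5q → q* = 11.5455, p* = 149.7273.
At the ceiling p = 98, quantity supplied = (98 − 92)/5 = 1.2.
Willingness to pay at q' = 1.2: 219 − 6·1.2 = 211.8.
Δq = 11.5455 − 1.2 = 10.3455; wedge = 211.8 − 98 = 113.8.
DWL = ½ × 10.3455 × 113.8 = $588.66 thousand.

$588.66 thousand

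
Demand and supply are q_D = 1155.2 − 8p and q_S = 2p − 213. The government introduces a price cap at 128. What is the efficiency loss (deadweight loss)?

97.24

In inverse form: demand p = 144.4 − 0.125q, supply p = 106.5 + 0.5q.
Competitive equilibrium: 144.4 − 0.125q = 106.5 + 0.5q → q* = 60.64, p* = 136.82.
At the ceiling p = 128, quantity supplied = (128 − 106.5)/0.5 = 43.
Willingness to pay at q' = 43: 144.4 − 0.125·43 = 139.025.
Δq = 60.64 − 43 = 17.64; wedge = 139.025 − 128 = 11.025.
The triangle = ½ × 17.64 × 11.025 = 97.24.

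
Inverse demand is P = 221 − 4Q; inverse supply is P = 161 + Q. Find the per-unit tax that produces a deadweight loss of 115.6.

Competitive equilibrium: 221 − 4Q = 161 + Q → Q* = 12, P* = 173.
A tax t gives ΔQ = t/5 and wedge t, so DWL = t²/10.
t²/10 = 115.6 → t² = 1156 → t = 34.

34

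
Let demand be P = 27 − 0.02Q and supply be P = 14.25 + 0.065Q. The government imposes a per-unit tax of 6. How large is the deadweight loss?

211.76

Competitive equilibrium: 27 − 0.02Q = 14.25 + 0.065Q → Q* = 150, P* = 24.
With the tax, the buyer price exceeds the seller price by 6: (27 − 0.02Q) − (14.25 + 0.065Q) = 6 → Q' = 79.4118.
ΔQ = 150 − 79.4118 = 70.5882; the wedge equals the tax, 6.
Welfare loss = ½ × 70.5882 × 6 = 211.76.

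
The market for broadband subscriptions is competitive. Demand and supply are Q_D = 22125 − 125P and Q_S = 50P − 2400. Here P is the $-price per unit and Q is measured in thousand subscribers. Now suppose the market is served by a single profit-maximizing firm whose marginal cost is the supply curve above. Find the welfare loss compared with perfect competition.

$14674.60 thousand

In inverse form: demand P = 177 − 0.008Q, supply P = 48 + 0.02Q.
Competitive equilibrium: 177 − 0.008Q = 48 + 0.02Q → Q* = 4607.14286, P* = 140.14286.
Marginal revenue: MR = 177 − 0.016Q. Set MR = MC: 177 − 0.016Q = 48 + 0.02Q → Q_m = 3583.33333.
Price P_m = 177 − 0.008·3583.33333 = 148.33333; MC(Q_m) = 48 + 0.02·3583.33333 = 119.66667.
Competitive Q* = 4607.14286, so ΔQ = 1023.80953; wedge = 148.33333 − 119.66667 = 28.66666.
The triangle = ½ × 1023.80953 × 28.66666 = $14674.60 thousand.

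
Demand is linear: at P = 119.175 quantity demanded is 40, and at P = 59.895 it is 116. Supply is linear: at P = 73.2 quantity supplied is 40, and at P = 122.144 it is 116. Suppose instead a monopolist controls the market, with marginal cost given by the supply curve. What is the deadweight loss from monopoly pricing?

465.96

Demand slope = (59.895 − 119.175)/(116 − 40) = −0.78, so P = 150.375 − 0.78Q.
Supply slope = (122.144 − 73.2)/(116 − 40) = 0.644, so P = 47.44 + 0.644Q.
Competitive equilibrium: 150.375 − 0.78Q = 47.44 + 0.644Q → Q* = 72.2858, P* = 93.9921.
Marginal revenue: MR = 150.375 − 1.56Q. Set MR = MC: 150.375 − 1.56Q = 47.44 + 0.644Q → Q_m = 46.7037.
Price P_m = 150.375 − 0.78·46.7037 = 113.9461; MC(Q_m) = 47.44 + 0.644·46.7037 = 77.5172.
Competitive Q* = 72.2858, so ΔQ = 25.5821; wedge = 113.9461 − 77.5172 = 36.4289.
The triangle = ½ × 25.5821 × 36.4289 = 465.96.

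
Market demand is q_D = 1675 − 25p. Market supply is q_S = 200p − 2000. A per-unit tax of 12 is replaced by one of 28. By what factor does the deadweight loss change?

In inverse form: demand p = 67 − 0.04q, supply p = 10 + 0.005q.
Competitive equilibrium: 67 − 0.04q = 10 + 0.005q → q* = 1266.6667, p* = 16.3333.
For a per-unit tax t: Δq = t/0.045, so DWL = ½·t·(t/0.045) = t²/0.09.
At t = 12: DWL = 1600. At t = 28: DWL = 8711.111.
Ratio = (28/12)² = 5.444.

5.444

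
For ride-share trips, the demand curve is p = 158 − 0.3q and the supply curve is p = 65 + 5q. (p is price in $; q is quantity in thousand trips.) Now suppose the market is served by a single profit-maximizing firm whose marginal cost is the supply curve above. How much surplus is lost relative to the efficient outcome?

$2.34 thousand

Competitive equilibrium: 158 − 0.3q = 65 + 5q → q* = 17.5472, p* = 152.7358.
Marginal revenue: MR = 158 − 0.6q. Set MR = MC: 158 − 0.6q = 65 + 5q → q_m = 16.6071.
Price p_m = 158 − 0.3·16.6071 = 153.0179; MC(q_m) = 65 + 5·16.6071 = 148.0355.
Competitive q* = 17.5472, so Δq = 0.9401; wedge = 153.0179 − 148.0355 = 4.9824.
Deadweight loss = ½ × 0.9401 × 4.9824 = $2.34 thousand.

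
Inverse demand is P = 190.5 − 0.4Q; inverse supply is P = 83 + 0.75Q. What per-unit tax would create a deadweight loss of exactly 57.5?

Competitive equilibrium: 190.5 − 0.4Q = 83 + 0.75Q → Q* = 93.4783, P* = 153.1087.
A tax t gives ΔQ = t/1.15 and wedge t, so DWL = t²/2.3.
t²/2.3 = 57.5 → t² = 132.25 → t = 11.5.

11.5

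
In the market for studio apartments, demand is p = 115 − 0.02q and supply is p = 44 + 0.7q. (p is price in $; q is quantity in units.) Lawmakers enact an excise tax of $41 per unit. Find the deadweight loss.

$1167.36

Competitive equilibrium: 115 − 0.02q = 44 + 0.7q → q* = 98.6111, p* = 113.0278.
With the tax, the buyer price exceeds the seller price by 41: (115 − 0.02q) − (44 + 0.7q) = 41 → q' = 41.6667.
Δq = 98.6111 − 41.6667 = 56.9444; the wedge equals the tax, 41.
Deadweight loss = ½ × 56.9444 × 41 = $1167.36.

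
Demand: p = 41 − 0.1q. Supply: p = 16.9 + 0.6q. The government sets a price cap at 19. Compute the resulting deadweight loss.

334.80

Competitive equilibrium: 41 − 0.1q = 16.9 + 0.6q → q* = 34.4286, p* = 37.5571.
At the ceiling p = 19, quantity supplied = (19 − 16.9)/0.6 = 3.5.
Willingness to pay at q' = 3.5: 41 − 0.1·3.5 = 40.65.
Δq = 34.4286 − 3.5 = 30.9286; wedge = 40.65 − 19 = 21.65.
Welfare loss = ½ × 30.9286 × 21.65 = 334.80.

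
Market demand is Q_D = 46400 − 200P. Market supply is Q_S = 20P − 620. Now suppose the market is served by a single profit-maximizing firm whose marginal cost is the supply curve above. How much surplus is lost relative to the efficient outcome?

2550.57

In inverse form: demand P = 232 − 0.005Q, supply P = 31 + 0.05Q.
Competitive equilibrium: 232 − 0.005Q = 31 + 0.05Q → Q* = 3654.5455, P* = 213.7273.
Marginal revenue: MR = 232 − 0.01Q. Set MR = MC: 232 − 0.01Q = 31 + 0.05Q → Q_m = 3350.
Price P_m = 232 − 0.005·3350 = 215.25; MC(Q_m) = 31 + 0.05·3350 = 198.5.
Competitive Q* = 3654.5455, so ΔQ = 304.5455; wedge = 215.25 − 198.5 = 16.75.
The triangle = ½ × 304.5455 × 16.75 = 2550.57.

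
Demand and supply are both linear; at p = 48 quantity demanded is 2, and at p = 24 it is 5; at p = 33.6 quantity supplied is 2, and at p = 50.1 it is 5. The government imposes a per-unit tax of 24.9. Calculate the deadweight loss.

22.96

Demand slope = (24 − 48)/(5 − 2) = −8, so p = 64 − 8q.
Supply slope = (50.1 − 33.6)/(5 − 2) = 5.5, so p = 22.6 + 5.5q.
Competitive equilibrium: 64 − 8q = 22.6 + 5.5q → q* = 3.0667, p* = 39.4667.
With the tax, the buyer price exceeds the seller price by 24.9: (64 − 8q) − (22.6 + 5.5q) = 24.9 → q' = 1.2222.
Δq = 3.0667 − 1.2222 = 1.8445; the wedge equals the tax, 24.9.
Deadweight loss = ½ × 1.8445 × 24.9 = 22.96.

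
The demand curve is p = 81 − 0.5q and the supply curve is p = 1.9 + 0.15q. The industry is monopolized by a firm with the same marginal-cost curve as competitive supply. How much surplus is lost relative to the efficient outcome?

909.82

Competitive equilibrium: 81 − 0.5q = 1.9 + 0.15q → q* = 121.6923, p* = 20.1538.
Marginal revenue: MR = 81 − q. Set MR = MC: 81 − q = 1.9 + 0.15q → q_m = 68.7826.
Price p_m = 81 − 0.5·68.7826 = 46.6087; MC(q_m) = 1.9 + 0.15·68.7826 = 12.2174.
Competitive q* = 121.6923, so Δq = 52.9097; wedge = 46.6087 − 12.2174 = 34.3913.
Welfare loss = ½ × 52.9097 × 34.3913 = 909.82.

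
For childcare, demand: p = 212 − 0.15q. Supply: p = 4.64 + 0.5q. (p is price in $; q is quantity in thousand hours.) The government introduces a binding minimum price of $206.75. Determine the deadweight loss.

Competitive equilibrium: 212 − 0.15q = 4.64 + 0.5q → q* = 319.0154, p* = 164.1477.
At the floor p = 206.75, quantity demanded = (212 − 206.75)/0.15 = 35.
Sellers' marginal cost at q' = 35: 4.64 + 0.5·35 = 22.14.
Δq = 319.0154 − 35 = 284.0154; wedge = 206.75 − 22.14 = 184.61.
Welfare loss = ½ × 284.0154 × 184.61 = $26216.04 thousand.

$26216.04 thousand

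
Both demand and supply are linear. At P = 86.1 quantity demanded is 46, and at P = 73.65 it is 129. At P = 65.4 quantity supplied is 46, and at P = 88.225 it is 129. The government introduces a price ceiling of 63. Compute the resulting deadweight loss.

700.95

Demand slope = (73.65 − 86.1)/(129 − 46) = −0.15, so P = 93 − 0.15Q.
Supply slope = (88.225 − 65.4)/(129 − 46) = 0.275, so P = 52.75 + 0.275Q.
Competitive equilibrium: 93 − 0.15Q = 52.75 + 0.275Q → Q* = 94.7059, P* = 78.7941.
At the ceiling P = 63, quantity supplied = (63 − 52.75)/0.275 = 37.2727.
Willingness to pay at Q' = 37.2727: 93 − 0.15·37.2727 = 87.4091.
ΔQ = 94.7059 − 37.2727 = 57.4332; wedge = 87.4091 − 63 = 24.4091.
The triangle = ½ × 57.4332 × 24.4091 = 700.95.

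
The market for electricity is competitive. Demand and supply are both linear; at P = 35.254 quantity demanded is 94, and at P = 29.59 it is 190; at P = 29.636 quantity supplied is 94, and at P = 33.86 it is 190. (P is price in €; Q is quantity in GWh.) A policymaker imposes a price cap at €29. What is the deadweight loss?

€245.18

Demand slope = (29.59 − 35.254)/(190 − 94) = −0.059, so P = 40.8 − 0.059Q.
Supply slope = (33.86 − 29.636)/(190 − 94) = 0.044, so P = 25.5 + 0.044Q.
Competitive equilibrium: 40.8 − 0.059Q = 25.5 + 0.044Q → Q* = 148.5437, P* = 32.0359.
At the ceiling P = 29, quantity supplied = (29 − 25.5)/0.044 = 79.5455.
Willingness to pay at Q' = 79.5455: 40.8 − 0.059·79.5455 = 36.1068.
ΔQ = 148.5437 − 79.5455 = 68.9982; wedge = 36.1068 − 29 = 7.1068.
DWL = ½ × 68.9982 × 7.1068 = €245.18.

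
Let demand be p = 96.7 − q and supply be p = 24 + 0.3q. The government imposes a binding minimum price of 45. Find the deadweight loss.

11.59

Competitive equilibrium: 96.7 − q = 24 + 0.3q → q* = 55.9231, p* = 40.7769.
At the floor p = 45, quantity demanded = (96.7 − 45)/1 = 51.7.
Sellers' marginal cost at q' = 51.7: 24 + 0.3·51.7 = 39.51.
Δq = 55.9231 − 51.7 = 4.2231; wedge = 45 − 39.51 = 5.49.
DWL = ½ × 4.2231 × 5.49 = 11.59.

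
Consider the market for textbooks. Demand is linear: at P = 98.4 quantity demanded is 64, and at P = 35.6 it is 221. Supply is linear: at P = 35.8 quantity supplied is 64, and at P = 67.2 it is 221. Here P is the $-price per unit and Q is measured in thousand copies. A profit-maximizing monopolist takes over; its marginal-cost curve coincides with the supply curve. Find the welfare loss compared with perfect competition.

Demand slope = (35.6 − 98.4)/(221 − 64) = −0.4, so P = 124 − 0.4Q.
Supply slope = (67.2 − 35.8)/(221 − 64) = 0.2, so P = 23 + 0.2Q.
Competitive equilibrium: 124 − 0.4Q = 23 + 0.2Q → Q* = 168.3333, P* = 56.6667.
Marginal revenue: MR = 124 − 0.8Q. Set MR = MC: 124 − 0.8Q = 23 + 0.2Q → Q_m = 101.
Price P_m = 124 − 0.4·101 = 83.6; MC(Q_m) = 23 + 0.2·101 = 43.2.
Competitive Q* = 168.3333, so ΔQ = 67.3333; wedge = 83.6 − 43.2 = 40.4.
DWL = ½ × 67.3333 × 40.4 = $1360.13 thousand.

$1360.13 thousand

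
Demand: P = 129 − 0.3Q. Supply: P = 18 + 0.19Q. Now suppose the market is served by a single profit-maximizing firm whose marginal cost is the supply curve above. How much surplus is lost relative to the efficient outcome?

Competitive equilibrium: 129 − 0.3Q = 18 + 0.19Q → Q* = 226.5306, P* = 61.0408.
Marginal revenue: MR = 129 − 0.6Q. Set MR = MC: 129 − 0.6Q = 18 + 0.19Q → Q_m = 140.5063.
Price P_m = 129 − 0.3·140.5063 = 86.8481; MC(Q_m) = 18 + 0.19·140.5063 = 44.6962.
Competitive Q* = 226.5306, so ΔQ = 86.0243; wedge = 86.8481 − 44.6962 = 42.1519.
The triangle = ½ × 86.0243 × 42.1519 = 1813.04.

1813.04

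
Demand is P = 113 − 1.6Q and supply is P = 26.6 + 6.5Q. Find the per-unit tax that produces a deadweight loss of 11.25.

Competitive equilibrium: 113 − 1.6Q = 26.6 + 6.5Q → Q* = 10.6667, P* = 95.9333.
A tax t gives ΔQ = t/8.1 and wedge t, so DWL = t²/16.2.
t²/16.2 = 11.25 → t² = 182.25 → t = 13.5.

13.5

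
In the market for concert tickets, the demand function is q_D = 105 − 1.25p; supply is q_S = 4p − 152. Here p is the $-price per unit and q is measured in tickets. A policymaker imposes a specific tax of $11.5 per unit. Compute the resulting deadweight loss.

$62.98

In inverse form: demand p = 84 − 0.8q, supply p = 38 + 0.25q.
Competitive equilibrium: 84 − 0.8q = 38 + 0.25q → q* = 43.8095, p* = 48.9524.
With the tax, the buyer price exceeds the seller price by 11.5: (84 − 0.8q) − (38 + 0.25q) = 11.5 → q' = 32.8571.
Δq = 43.8095 − 32.8571 = 10.9524; the wedge equals the tax, 11.5.
DWL = ½ × 10.9524 × 11.5 = $62.98.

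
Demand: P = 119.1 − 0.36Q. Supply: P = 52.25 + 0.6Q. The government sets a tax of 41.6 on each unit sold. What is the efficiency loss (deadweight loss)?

Competitive equilibrium: 119.1 − 0.36Q = 52.25 + 0.6Q → Q* = 69.6354, P* = 94.0313.
With the tax, the buyer price exceeds the seller price by 41.6: (119.1 − 0.36Q) − (52.25 + 0.6Q) = 41.6 → Q' = 26.3021.
ΔQ = 69.6354 − 26.3021 = 43.3333; the wedge equals the tax, 41.6.
DWL = ½ × 43.3333 × 41.6 = 901.33.

901.33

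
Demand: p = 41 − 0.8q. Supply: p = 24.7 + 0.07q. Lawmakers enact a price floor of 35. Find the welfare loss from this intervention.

Competitive equilibrium: 41 − 0.8q = 24.7 + 0.07q → q* = 18.7356, p* = 26.0115.
At the floor p = 35, quantity demanded = (41 − 35)/0.8 = 7.5.
Sellers' marginal cost at q' = 7.5: 24.7 + 0.07·7.5 = 25.225.
Δq = 18.7356 − 7.5 = 11.2356; wedge = 35 − 25.225 = 9.775.
DWL = ½ × 11.2356 × 9.775 = 54.91.

54.91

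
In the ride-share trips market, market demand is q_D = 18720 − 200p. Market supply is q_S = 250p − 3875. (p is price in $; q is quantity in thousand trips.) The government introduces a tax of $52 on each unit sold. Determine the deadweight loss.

$150222.22 thousand

In inverse form: demand p = 93.6 − 0.005q, supply p = 15.5 + 0.004q.
Competitive equilibrium: 93.6 − 0.005q = 15.5 + 0.004q → q* = 8677.7778, p* = 50.2111.
With the tax, the buyer price exceeds the seller price by 52: (93.6 − 0.005q) − (15.5 + 0.004q) = 52 → q' = 2900.
Δq = 8677.7778 − 2900 = 5777.7778; the wedge equals the tax, 52.
The triangle = ½ × 5777.7778 × 52 = $150222.22 thousand.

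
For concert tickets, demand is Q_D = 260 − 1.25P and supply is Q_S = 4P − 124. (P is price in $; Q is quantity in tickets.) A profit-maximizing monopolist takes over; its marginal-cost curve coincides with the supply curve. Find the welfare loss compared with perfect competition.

In inverse form: demand P = 208 − 0.8Q, supply P = 31 + 0.25Q.
Competitive equilibrium: 208 − 0.8Q = 31 + 0.25Q → Q* = 168.5714, P* = 73.1429.
Marginal revenue: MR = 208 − 1.6Q. Set MR = MC: 208 − 1.6Q = 31 + 0.25Q → Q_m = 95.6757.
Price P_m = 208 − 0.8·95.6757 = 131.4594; MC(Q_m) = 31 + 0.25·95.6757 = 54.9189.
Competitive Q* = 168.5714, so ΔQ = 72.8957; wedge = 131.4594 − 54.9189 = 76.5405.
Welfare loss = ½ × 72.8957 × 76.5405 = $2789.74.

$2789.74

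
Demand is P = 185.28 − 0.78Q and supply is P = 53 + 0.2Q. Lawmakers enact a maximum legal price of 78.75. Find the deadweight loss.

19.02

Competitive equilibrium: 185.28 − 0.78Q = 53 + 0.2Q → Q* = 134.9796, P* = 79.9959.
At the ceiling P = 78.75, quantity supplied = (78.75 − 53)/0.2 = 128.75.
Willingness to pay at Q' = 128.75: 185.28 − 0.78·128.75 = 84.855.
ΔQ = 134.9796 − 128.75 = 6.2296; wedge = 84.855 − 78.75 = 6.105.
Deadweight loss = ½ × 6.2296 × 6.105 = 19.02.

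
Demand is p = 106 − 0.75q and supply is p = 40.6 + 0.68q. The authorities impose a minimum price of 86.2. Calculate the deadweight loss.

267.28

Competitive equilibrium: 106 − 0.75q = 40.6 + 0.68q → q* = 45.7343, p* = 71.6993.
At the floor p = 86.2, quantity demanded = (106 − 86.2)/0.75 = 26.4.
Sellers' marginal cost at q' = 26.4: 40.6 + 0.68·26.4 = 58.552.
Δq = 45.7343 − 26.4 = 19.3343; wedge = 86.2 − 58.552 = 27.648.
Deadweight loss = ½ × 19.3343 × 27.648 = 267.28.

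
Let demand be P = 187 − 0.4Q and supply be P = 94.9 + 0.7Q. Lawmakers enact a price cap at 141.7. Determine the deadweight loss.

156.53

Competitive equilibrium: 187 − 0.4Q = 94.9 + 0.7Q → Q* = 83.7273, P* = 153.5091.
At the ceiling P = 141.7, quantity supplied = (141.7 − 94.9)/0.7 = 66.8571.
Willingness to pay at Q' = 66.8571: 187 − 0.4·66.8571 = 160.2572.
ΔQ = 83.7273 − 66.8571 = 16.8702; wedge = 160.2572 − 141.7 = 18.5572.
Deadweight loss = ½ × 16.8702 × 18.5572 = 156.53.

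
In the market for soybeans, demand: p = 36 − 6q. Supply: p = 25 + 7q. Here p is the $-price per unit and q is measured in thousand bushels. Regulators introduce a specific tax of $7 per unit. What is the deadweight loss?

Competitive equilibrium: 36 − 6q = 25 + 7q → q* = 0.8462, p* = 30.9231.
With the tax, the buyer price exceeds the seller price by 7: (36 − 6q) − (25 + 7q) = 7 → q' = 0.3077.
Δq = 0.8462 − 0.3077 = 0.5385; the wedge equals the tax, 7.
Deadweight loss = ½ × 0.5385 × 7 = $1.88 thousand.

$1.88 thousand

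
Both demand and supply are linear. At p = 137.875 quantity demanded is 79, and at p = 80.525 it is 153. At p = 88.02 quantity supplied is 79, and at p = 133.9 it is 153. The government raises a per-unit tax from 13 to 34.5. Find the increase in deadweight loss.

Demand slope = (80.525 − 137.875)/(153 − 79) = −0.775, so p = 199.1 − 0.775q.
Supply slope = (133.9 − 88.02)/(153 − 79) = 0.62, so p = 39.04 + 0.62q.
Competitive equilibrium: 199.1 − 0.775q = 39.04 + 0.62q → q* = 114.7384, p* = 110.1778.
For a per-unit tax t: Δq = t/1.395, so DWL = ½·t·(t/1.395) = t²/2.79.
At t = 13: DWL = 60.573. At t = 34.5: DWL = 426.613.
Increase = 426.613 − 60.573 = 366.04.

366.04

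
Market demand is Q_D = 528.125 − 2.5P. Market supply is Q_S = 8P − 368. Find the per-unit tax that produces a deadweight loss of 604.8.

25.2

In inverse form: demand P = 211.25 − 0.4Q, supply P = 46 + 0.125Q.
Competitive equilibrium: 211.25 − 0.4Q = 46 + 0.125Q → Q* = 314.7619, P* = 85.3452.
A tax t gives ΔQ = t/0.525 and wedge t, so DWL = t²/1.05.
t²/1.05 = 604.8 → t² = 635.04 → t = 25.2.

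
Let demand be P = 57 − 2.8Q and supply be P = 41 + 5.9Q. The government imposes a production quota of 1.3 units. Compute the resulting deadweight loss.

Competitive equilibrium: 57 − 2.8Q = 41 + 5.9Q → Q* = 1.8391, P* = 51.8506.
At Q = 1.3: demand price = 57 − 2.8·1.3 = 53.36; supply price = 41 + 5.9·1.3 = 48.67.
ΔQ = 1.8391 − 1.3 = 0.5391; wedge = 53.36 − 48.67 = 4.69.
Deadweight loss = ½ × 0.5391 × 4.69 = 1.26.

1.26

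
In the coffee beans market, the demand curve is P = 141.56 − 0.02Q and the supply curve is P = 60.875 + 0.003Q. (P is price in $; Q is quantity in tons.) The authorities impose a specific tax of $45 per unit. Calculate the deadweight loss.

Competitive equilibrium: 141.56 − 0.02Q = 60.875 + 0.003Q → Q* = 3508.0435, P* = 71.3991.
With the tax, the buyer price exceeds the seller price by 45: (141.56 − 0.02Q) − (60.875 + 0.003Q) = 45 → Q' = 1551.5217.
ΔQ = 3508.0435 − 1551.5217 = 1956.5218; the wedge equals the tax, 45.
Deadweight loss = ½ × 1956.5218 × 45 = $44021.74.

$44021.74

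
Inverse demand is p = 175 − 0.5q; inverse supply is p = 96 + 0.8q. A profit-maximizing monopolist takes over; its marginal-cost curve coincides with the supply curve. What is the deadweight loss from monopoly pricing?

Competitive equilibrium: 175 − 0.5q = 96 + 0.8q → q* = 60.7692, p* = 144.6154.
Marginal revenue: MR = 175 − q. Set MR = MC: 175 − q = 96 + 0.8q → q_m = 43.8889.
Price p_m = 175 − 0.5·43.8889 = 153.0556; MC(q_m) = 96 + 0.8·43.8889 = 131.1111.
Competitive q* = 60.7692, so Δq = 16.8803; wedge = 153.0556 − 131.1111 = 21.9445.
Deadweight loss = ½ × 16.8803 × 21.9445 = 185.21.

185.21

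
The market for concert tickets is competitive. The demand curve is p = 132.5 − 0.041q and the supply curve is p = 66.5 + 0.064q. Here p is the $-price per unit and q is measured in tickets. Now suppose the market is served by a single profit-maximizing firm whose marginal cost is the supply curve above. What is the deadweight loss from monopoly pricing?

$1635.80

Competitive equilibrium: 132.5 − 0.041q = 66.5 + 0.064q → q* = 628.57143, p* = 106.72857.
Marginal revenue: MR = 132.5 − 0.082q. Set MR = MC: 132.5 − 0.082q = 66.5 + 0.064q → q_m = 452.05479.
Price p_m = 132.5 − 0.041·452.05479 = 113.96575; MC(q_m) = 66.5 + 0.064·452.05479 = 95.43151.
Competitive q* = 628.57143, so Δq = 176.51664; wedge = 113.96575 − 95.43151 = 18.53424.
Deadweight loss = ½ × 176.51664 × 18.53424 = $1635.80.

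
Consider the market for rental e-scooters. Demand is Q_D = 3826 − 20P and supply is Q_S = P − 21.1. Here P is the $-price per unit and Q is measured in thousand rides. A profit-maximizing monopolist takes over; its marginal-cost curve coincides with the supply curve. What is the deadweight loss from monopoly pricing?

In inverse form: demand P = 191.3 − 0.05Q, supply P = 21.1 + Q.
Competitive equilibrium: 191.3 − 0.05Q = 21.1 + Q → Q* = 162.0952, P* = 183.1952.
Marginal revenue: MR = 191.3 − 0.1Q. Set MR = MC: 191.3 − 0.1Q = 21.1 + Q → Q_m = 154.7273.
Price P_m = 191.3 − 0.05·154.7273 = 183.5636; MC(Q_m) = 21.1 + 1·154.7273 = 175.8273.
Competitive Q* = 162.0952, so ΔQ = 7.3679; wedge = 183.5636 − 175.8273 = 7.7363.
Deadweight loss = ½ × 7.3679 × 7.7363 = $28.50 thousand.

$28.50 thousand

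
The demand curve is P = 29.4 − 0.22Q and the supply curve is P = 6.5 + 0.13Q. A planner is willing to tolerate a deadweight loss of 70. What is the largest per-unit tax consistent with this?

Competitive equilibrium: 29.4 − 0.22Q = 6.5 + 0.13Q → Q* = 65.4286, P* = 15.0057.
A tax t gives ΔQ = t/0.35 and wedge t, so DWL = t²/0.7.
t²/0.7 = 70 → t² = 49 → t = 7.

7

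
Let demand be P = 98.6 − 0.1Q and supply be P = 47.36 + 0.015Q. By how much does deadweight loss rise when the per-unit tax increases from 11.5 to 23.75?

1877.45

Competitive equilibrium: 98.6 − 0.1Q = 47.36 + 0.015Q → Q* = 445.5652, P* = 54.0435.
For a per-unit tax t: ΔQ = t/0.115, so DWL = ½·t·(t/0.115) = t²/0.23.
At t = 11.5: DWL = 575. At t = 23.75: DWL = 2452.446.
Increase = 2452.446 − 575 = 1877.45.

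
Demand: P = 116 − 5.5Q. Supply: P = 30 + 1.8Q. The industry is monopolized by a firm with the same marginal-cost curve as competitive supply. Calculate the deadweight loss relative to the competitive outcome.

93.53

Competitive equilibrium: 116 − 5.5Q = 30 + 1.8Q → Q* = 11.7808, P* = 51.2055.
Marginal revenue: MR = 116 − 11Q. Set MR = MC: 116 − 11Q = 30 + 1.8Q → Q_m = 6.7188.
Price P_m = 116 − 5.5·6.7188 = 79.0466; MC(Q_m) = 30 + 1.8·6.7188 = 42.0938.
Competitive Q* = 11.7808, so ΔQ = 5.062; wedge = 79.0466 − 42.0938 = 36.9528.
The triangle = ½ × 5.062 × 36.9528 = 93.53.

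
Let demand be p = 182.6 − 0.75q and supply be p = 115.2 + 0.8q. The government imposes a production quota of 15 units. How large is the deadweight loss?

628.78

Competitive equilibrium: 182.6 − 0.75q = 115.2 + 0.8q → q* = 43.4839, p* = 149.9871.
At q = 15: demand price = 182.6 − 0.75·15 = 171.35; supply price = 115.2 + 0.8·15 = 127.2.
Δq = 43.4839 − 15 = 28.4839; wedge = 171.35 − 127.2 = 44.15.
The triangle = ½ × 28.4839 × 44.15 = 628.78.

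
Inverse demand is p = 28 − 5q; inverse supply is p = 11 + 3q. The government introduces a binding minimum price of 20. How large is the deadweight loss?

1.10

Competitive equilibrium: 28 − 5q = 11 + 3q → q* = 2.125, p* = 17.375.
At the floor p = 20, quantity demanded = (28 − 20)/5 = 1.6.
Sellers' marginal cost at q' = 1.6: 11 + 3·1.6 = 15.8.
Δq = 2.125 − 1.6 = 0.525; wedge = 20 − 15.8 = 4.2.
Welfare loss = ½ × 0.525 × 4.2 = 1.10.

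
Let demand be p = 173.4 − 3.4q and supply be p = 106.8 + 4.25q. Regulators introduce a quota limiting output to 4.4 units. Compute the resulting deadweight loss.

70.92

Competitive equilibrium: 173.4 − 3.4q = 106.8 + 4.25q → q* = 8.7059, p* = 143.8.
At q = 4.4: demand price = 173.4 − 3.4·4.4 = 158.44; supply price = 106.8 + 4.25·4.4 = 125.5.
Δq = 8.7059 − 4.4 = 4.3059; wedge = 158.44 − 125.5 = 32.94.
DWL = ½ × 4.3059 × 32.94 = 70.92.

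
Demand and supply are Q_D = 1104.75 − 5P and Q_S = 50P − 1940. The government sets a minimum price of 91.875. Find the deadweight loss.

In inverse form: demand P = 220.95 − 0.2Q, supply P = 38.8 + 0.02Q.
Competitive equilibrium: 220.95 − 0.2Q = 38.8 + 0.02Q → Q* = 827.9545, P* = 55.3591.
At the floor P = 91.875, quantity demanded = (220.95 − 91.875)/0.2 = 645.375.
Sellers' marginal cost at Q' = 645.375: 38.8 + 0.02·645.375 = 51.7075.
ΔQ = 827.9545 − 645.375 = 182.5795; wedge = 91.875 − 51.7075 = 40.1675.
DWL = ½ × 182.5795 × 40.1675 = 3666.88.

3666.88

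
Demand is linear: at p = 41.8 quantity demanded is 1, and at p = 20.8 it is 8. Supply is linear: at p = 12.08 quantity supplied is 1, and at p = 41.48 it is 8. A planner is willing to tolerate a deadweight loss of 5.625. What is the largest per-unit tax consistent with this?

Demand slope = (20.8 − 41.8)/(8 − 1) = −3, so p = 44.8 − 3q.
Supply slope = (41.48 − 12.08)/(8 − 1) = 4.2, so p = 7.88 + 4.2q.
Competitive equilibrium: 44.8 − 3q = 7.88 + 4.2q → q* = 5.1278, p* = 29.4167.
A tax t gives Δq = t/7.2 and wedge t, so DWL = t²/14.4.
t²/14.4 = 5.625 → t² = 81 → t = 9.

9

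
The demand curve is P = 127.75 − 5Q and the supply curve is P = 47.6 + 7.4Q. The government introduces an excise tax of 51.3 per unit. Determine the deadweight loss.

Competitive equilibrium: 127.75 − 5Q = 47.6 + 7.4Q → Q* = 6.4637, P* = 95.4315.
With the tax, the buyer price exceeds the seller price by 51.3: (127.75 − 5Q) − (47.6 + 7.4Q) = 51.3 → Q' = 2.3266.
ΔQ = 6.4637 − 2.3266 = 4.1371; the wedge equals the tax, 51.3.
Deadweight loss = ½ × 4.1371 × 51.3 = 106.12.

106.12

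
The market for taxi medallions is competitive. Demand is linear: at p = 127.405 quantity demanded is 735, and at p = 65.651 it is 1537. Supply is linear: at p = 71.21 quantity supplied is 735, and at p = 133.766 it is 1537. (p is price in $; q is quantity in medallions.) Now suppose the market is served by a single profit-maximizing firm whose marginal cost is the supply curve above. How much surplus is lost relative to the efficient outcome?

$10283.82

Demand slope = (65.651 − 127.405)/(1537 − 735) = −0.077, so p = 184 − 0.077q.
Supply slope = (133.766 − 71.21)/(1537 − 735) = 0.078, so p = 13.88 + 0.078q.
Competitive equilibrium: 184 − 0.077q = 13.88 + 0.078q → q* = 1097.54839, p* = 99.48877.
Marginal revenue: MR = 184 − 0.154q. Set MR = MC: 184 − 0.154q = 13.88 + 0.078q → q_m = 733.27586.
Price p_m = 184 − 0.077·733.27586 = 127.53776; MC(q_m) = 13.88 + 0.078·733.27586 = 71.07552.
Competitive q* = 1097.54839, so Δq = 364.27253; wedge = 127.53776 − 71.07552 = 56.46224.
DWL = ½ × 364.27253 × 56.46224 = $10283.82.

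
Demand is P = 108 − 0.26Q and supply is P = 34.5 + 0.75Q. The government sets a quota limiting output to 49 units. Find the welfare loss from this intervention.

285.39

Competitive equilibrium: 108 − 0.26Q = 34.5 + 0.75Q → Q* = 72.7723, P* = 89.0792.
At Q = 49: demand price = 108 − 0.26·49 = 95.26; supply price = 34.5 + 0.75·49 = 71.25.
ΔQ = 72.7723 − 49 = 23.7723; wedge = 95.26 − 71.25 = 24.01.
The triangle = ½ × 23.7723 × 24.01 = 285.39.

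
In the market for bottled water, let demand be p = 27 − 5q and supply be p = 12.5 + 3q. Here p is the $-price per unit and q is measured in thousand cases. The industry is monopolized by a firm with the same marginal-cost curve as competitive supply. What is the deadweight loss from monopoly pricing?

Competitive equilibrium: 27 − 5q = 12.5 + 3q → q* = 1.8125, p* = 17.9375.
Marginal revenue: MR = 27 − 10q. Set MR = MC: 27 − 10q = 12.5 + 3q → q_m = 1.1154.
Price p_m = 27 − 5·1.1154 = 21.423; MC(q_m) = 12.5 + 3·1.1154 = 15.8462.
Competitive q* = 1.8125, so Δq = 0.6971; wedge = 21.423 − 15.8462 = 5.5768.
DWL = ½ × 0.6971 × 5.5768 = $1.94 thousand.

$1.94 thousand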